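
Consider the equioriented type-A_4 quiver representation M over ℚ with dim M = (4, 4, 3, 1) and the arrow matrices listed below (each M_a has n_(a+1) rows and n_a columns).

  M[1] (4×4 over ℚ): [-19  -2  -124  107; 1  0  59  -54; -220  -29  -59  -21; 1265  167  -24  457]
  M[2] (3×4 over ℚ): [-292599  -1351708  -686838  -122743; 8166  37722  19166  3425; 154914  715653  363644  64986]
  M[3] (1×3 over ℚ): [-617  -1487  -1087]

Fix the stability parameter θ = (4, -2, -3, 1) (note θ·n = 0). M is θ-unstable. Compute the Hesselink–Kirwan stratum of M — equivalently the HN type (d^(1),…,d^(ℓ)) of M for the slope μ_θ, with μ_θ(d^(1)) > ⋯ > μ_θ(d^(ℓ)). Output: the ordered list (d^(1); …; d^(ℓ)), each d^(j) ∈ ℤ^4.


Interval decomposition of M: I[1,1], I[1,3]^2, I[1,4], I[2,2].
HN type (ℓ=4): μ^(1)=4; μ^(2)=1; μ^(3)=-1/3; μ^(4)=-2

((1, 0, 0, 0); (0, 0, 0, 1); (3, 3, 3, 0); (0, 1, 0, 0))


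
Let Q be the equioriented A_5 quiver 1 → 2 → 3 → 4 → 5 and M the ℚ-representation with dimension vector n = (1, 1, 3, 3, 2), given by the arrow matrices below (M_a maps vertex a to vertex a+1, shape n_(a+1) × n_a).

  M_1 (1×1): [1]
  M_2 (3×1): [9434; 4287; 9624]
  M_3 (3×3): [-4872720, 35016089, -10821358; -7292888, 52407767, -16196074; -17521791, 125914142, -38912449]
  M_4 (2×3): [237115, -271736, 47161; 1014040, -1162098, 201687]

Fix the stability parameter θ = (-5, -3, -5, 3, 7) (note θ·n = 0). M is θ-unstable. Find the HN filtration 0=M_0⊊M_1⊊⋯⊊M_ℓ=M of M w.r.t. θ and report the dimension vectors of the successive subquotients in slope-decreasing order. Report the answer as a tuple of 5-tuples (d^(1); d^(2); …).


Interval decomposition of M: I[1,5], I[3,3], I[3,5], I[4,4].
HN type (ℓ=4): μ^(1)=7; μ^(2)=3; μ^(3)=-4; μ^(4)=-5

((0, 0, 0, 0, 2); (0, 0, 0, 3, 0); (0, 1, 1, 0, 0); (1, 0, 2, 0, 0))


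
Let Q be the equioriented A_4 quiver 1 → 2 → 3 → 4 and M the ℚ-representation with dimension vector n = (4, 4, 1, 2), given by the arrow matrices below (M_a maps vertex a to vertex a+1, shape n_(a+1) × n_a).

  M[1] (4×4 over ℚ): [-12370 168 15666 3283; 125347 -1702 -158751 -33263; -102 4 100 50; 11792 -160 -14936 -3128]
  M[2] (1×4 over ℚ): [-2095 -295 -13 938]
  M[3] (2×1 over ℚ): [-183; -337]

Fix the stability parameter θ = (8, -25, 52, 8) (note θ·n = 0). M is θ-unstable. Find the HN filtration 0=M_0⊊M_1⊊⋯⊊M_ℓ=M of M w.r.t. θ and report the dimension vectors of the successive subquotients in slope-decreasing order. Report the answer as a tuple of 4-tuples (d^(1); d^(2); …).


Barcode: M ≅ I[1,1], I[1,2]^2, I[1,4], I[2,2], I[4,4]. HN layers by μ_θ (4 steps, strictly decreasing):
  μ^(1)=30; μ^(2)=8; μ^(3)=-17/2; μ^(4)=-25

((0, 0, 1, 1); (1, 0, 0, 1); (3, 3, 0, 0); (0, 1, 0, 0))


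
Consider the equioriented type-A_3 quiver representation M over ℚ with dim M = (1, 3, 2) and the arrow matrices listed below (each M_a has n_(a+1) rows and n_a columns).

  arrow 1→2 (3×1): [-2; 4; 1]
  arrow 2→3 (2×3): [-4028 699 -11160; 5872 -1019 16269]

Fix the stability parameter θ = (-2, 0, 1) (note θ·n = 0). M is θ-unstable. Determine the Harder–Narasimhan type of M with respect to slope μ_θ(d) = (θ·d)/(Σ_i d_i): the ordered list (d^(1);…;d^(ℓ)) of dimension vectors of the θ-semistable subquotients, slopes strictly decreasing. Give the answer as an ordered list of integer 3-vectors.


Via rank(M_{q-1}∘⋯∘M_p): M ≅ I[1,3], I[2,2], I[2,3].
μ_θ-semistable layers: μ^(1)=1; μ^(2)=0; μ^(3)=-2

((0, 0, 2); (0, 3, 0); (1, 0, 0))


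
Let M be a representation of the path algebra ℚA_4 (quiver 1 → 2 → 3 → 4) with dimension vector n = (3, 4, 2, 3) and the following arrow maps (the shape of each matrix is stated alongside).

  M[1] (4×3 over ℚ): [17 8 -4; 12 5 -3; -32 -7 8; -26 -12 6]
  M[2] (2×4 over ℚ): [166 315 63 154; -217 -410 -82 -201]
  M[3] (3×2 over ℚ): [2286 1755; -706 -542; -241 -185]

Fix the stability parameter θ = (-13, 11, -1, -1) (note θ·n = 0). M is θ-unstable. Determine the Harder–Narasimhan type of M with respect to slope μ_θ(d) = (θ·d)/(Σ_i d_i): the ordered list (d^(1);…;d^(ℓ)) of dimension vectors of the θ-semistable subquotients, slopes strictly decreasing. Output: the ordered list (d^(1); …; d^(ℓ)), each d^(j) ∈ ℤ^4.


Via rank(M_{q-1}∘⋯∘M_p): M ≅ I[1,2], I[1,4]^2, I[2,2], I[4,4].
μ_θ-semistable layers: μ^(1)=11; μ^(2)=3; μ^(3)=-1; μ^(4)=-13

((0, 2, 0, 0); (0, 2, 2, 2); (0, 0, 0, 1); (3, 0, 0, 0))


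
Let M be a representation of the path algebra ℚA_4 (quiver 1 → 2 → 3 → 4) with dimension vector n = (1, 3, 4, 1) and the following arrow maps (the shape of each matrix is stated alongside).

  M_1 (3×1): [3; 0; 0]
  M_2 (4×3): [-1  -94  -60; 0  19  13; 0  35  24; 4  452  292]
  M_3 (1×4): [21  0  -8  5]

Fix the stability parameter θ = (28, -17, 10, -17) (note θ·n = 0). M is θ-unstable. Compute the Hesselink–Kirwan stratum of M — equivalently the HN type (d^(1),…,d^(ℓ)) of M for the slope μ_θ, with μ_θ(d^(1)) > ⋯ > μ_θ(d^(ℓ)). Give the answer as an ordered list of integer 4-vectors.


Interval decomposition of M: I[1,4], I[2,3]^2, I[3,3].
HN type (ℓ=3): μ^(1)=10; μ^(2)=1; μ^(3)=-17

((0, 0, 3, 0); (1, 1, 1, 1); (0, 2, 0, 0))


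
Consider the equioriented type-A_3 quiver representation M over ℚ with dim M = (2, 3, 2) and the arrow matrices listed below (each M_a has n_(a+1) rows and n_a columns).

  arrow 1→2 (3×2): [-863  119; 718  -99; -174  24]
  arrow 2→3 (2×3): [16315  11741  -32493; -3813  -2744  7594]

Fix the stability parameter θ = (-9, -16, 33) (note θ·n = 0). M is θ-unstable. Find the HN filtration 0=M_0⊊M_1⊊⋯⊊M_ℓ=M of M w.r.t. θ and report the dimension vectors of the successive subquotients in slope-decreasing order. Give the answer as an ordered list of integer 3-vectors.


Via rank(M_{q-1}∘⋯∘M_p): M ≅ I[1,3]^2, I[2,2].
μ_θ-semistable layers: μ^(1)=33; μ^(2)=-25/2; μ^(3)=-16

((0, 0, 2); (2, 2, 0); (0, 1, 0))


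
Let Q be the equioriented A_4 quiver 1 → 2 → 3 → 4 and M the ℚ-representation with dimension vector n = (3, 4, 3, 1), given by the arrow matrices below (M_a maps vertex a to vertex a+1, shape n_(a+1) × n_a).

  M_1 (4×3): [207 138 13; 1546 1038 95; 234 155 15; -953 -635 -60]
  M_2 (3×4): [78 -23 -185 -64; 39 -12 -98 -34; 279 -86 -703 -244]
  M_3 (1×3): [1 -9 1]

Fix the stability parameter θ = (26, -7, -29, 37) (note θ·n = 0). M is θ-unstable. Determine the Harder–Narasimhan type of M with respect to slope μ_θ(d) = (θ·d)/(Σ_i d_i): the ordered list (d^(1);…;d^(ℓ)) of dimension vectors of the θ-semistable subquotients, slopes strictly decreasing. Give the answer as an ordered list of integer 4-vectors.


Via rank(M_{q-1}∘⋯∘M_p): M ≅ I[1,3]^2, I[1,4], I[2,2].
μ_θ-semistable layers: μ^(1)=37; μ^(2)=-10/3; μ^(3)=-7

((0, 0, 0, 1); (3, 3, 3, 0); (0, 1, 0, 0))


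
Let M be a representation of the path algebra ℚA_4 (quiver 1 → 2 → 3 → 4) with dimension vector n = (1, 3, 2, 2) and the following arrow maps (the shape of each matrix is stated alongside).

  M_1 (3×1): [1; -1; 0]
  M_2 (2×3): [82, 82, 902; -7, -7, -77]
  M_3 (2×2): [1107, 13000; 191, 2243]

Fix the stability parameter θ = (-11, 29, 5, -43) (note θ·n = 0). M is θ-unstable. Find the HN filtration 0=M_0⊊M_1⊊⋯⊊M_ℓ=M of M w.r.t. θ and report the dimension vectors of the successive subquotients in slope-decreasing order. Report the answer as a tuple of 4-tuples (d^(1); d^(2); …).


Via rank(M_{q-1}∘⋯∘M_p): M ≅ I[1,2], I[2,2], I[2,4], I[3,4].
μ_θ-semistable layers: μ^(1)=29; μ^(2)=-3; μ^(3)=-11; μ^(4)=-19

((0, 2, 0, 0); (0, 1, 1, 1); (1, 0, 0, 0); (0, 0, 1, 1))


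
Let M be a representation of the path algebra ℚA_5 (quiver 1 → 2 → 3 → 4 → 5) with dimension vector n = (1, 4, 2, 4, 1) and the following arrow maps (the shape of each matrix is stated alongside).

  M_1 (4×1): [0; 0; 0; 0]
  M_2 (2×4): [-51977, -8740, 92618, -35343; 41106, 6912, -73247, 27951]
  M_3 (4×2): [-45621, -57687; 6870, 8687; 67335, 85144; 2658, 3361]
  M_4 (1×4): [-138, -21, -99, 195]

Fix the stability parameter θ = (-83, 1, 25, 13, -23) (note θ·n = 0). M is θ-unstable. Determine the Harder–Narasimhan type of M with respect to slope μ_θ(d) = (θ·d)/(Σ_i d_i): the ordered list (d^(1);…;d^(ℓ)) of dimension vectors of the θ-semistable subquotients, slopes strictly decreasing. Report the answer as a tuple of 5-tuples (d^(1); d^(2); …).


Barcode: M ≅ I[1,1], I[2,2]^2, I[2,4], I[2,5], I[4,4]^2. HN layers by μ_θ (5 steps, strictly decreasing):
  μ^(1)=19; μ^(2)=13; μ^(3)=5; μ^(4)=1; μ^(5)=-83

((0, 0, 1, 1, 0); (0, 0, 0, 2, 0); (0, 0, 1, 1, 1); (0, 4, 0, 0, 0); (1, 0, 0, 0, 0))


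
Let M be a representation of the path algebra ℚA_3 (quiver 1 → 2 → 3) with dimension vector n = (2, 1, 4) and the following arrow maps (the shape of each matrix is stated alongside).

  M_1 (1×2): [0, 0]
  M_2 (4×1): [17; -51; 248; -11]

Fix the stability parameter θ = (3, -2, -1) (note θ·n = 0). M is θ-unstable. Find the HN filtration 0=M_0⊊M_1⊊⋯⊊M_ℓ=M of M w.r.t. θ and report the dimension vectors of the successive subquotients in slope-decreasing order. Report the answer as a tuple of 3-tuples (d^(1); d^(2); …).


Interval decomposition of M: I[1,1]^2, I[2,3], I[3,3]^3.
HN type (ℓ=3): μ^(1)=3; μ^(2)=-1; μ^(3)=-2

((2, 0, 0); (0, 0, 4); (0, 1, 0))


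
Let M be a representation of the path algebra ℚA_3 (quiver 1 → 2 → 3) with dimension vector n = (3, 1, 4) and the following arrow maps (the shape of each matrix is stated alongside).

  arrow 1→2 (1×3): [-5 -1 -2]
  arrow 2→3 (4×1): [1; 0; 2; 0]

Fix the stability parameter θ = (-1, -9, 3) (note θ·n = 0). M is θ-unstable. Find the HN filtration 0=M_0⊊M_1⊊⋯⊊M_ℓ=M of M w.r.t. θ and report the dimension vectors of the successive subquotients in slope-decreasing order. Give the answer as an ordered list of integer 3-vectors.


Barcode: M ≅ I[1,1]^2, I[1,3], I[3,3]^3. HN layers by μ_θ (3 steps, strictly decreasing):
  μ^(1)=3; μ^(2)=-1; μ^(3)=-5

((0, 0, 4); (2, 0, 0); (1, 1, 0))


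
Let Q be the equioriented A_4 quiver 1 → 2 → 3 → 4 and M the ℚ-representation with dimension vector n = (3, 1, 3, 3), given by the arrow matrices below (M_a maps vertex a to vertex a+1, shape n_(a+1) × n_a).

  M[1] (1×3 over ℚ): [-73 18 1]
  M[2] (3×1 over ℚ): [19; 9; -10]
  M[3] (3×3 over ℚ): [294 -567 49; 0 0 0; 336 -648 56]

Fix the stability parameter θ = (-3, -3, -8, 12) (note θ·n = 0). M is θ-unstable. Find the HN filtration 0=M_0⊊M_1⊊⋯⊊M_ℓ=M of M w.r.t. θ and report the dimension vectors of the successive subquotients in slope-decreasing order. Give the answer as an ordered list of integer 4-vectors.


Via rank(M_{q-1}∘⋯∘M_p): M ≅ I[1,1]^2, I[1,4], I[3,3]^2, I[4,4]^2.
μ_θ-semistable layers: μ^(1)=12; μ^(2)=-3; μ^(3)=-14/3; μ^(4)=-8

((0, 0, 0, 3); (2, 0, 0, 0); (1, 1, 1, 0); (0, 0, 2, 0))


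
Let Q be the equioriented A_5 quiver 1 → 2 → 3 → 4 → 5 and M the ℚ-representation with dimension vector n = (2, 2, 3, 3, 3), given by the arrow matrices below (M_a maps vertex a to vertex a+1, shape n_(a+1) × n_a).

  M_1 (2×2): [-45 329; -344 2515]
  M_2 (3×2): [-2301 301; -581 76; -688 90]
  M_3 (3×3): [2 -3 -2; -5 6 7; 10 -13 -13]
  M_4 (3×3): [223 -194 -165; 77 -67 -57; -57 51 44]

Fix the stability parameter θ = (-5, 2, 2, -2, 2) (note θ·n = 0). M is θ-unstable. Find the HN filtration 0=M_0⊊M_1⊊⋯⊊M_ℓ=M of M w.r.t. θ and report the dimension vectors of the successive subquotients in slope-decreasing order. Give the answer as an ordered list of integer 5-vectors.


Via rank(M_{q-1}∘⋯∘M_p): M ≅ I[1,5]^2, I[3,5].
μ_θ-semistable layers: μ^(1)=2; μ^(2)=2/3; μ^(3)=0; μ^(4)=-5

((0, 0, 0, 0, 3); (0, 2, 2, 2, 0); (0, 0, 1, 1, 0); (2, 0, 0, 0, 0))


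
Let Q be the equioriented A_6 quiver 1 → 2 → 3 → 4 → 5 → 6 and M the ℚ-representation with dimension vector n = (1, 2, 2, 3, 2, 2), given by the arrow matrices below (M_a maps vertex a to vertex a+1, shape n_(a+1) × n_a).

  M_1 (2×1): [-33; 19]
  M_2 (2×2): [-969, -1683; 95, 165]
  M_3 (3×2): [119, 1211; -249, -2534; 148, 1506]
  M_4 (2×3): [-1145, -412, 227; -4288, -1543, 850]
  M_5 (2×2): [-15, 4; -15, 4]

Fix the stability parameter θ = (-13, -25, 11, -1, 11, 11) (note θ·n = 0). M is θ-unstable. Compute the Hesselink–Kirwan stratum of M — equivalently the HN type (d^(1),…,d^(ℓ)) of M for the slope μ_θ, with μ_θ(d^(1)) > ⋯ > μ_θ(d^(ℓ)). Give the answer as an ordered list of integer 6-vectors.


Via rank(M_{q-1}∘⋯∘M_p): M ≅ I[1,2], I[2,5], I[3,6], I[4,4], I[6,6].
μ_θ-semistable layers: μ^(1)=11; μ^(2)=5; μ^(3)=-1; μ^(4)=-19; μ^(5)=-25

((0, 0, 0, 0, 2, 2); (0, 0, 2, 2, 0, 0); (0, 0, 0, 1, 0, 0); (1, 1, 0, 0, 0, 0); (0, 1, 0, 0, 0, 0))


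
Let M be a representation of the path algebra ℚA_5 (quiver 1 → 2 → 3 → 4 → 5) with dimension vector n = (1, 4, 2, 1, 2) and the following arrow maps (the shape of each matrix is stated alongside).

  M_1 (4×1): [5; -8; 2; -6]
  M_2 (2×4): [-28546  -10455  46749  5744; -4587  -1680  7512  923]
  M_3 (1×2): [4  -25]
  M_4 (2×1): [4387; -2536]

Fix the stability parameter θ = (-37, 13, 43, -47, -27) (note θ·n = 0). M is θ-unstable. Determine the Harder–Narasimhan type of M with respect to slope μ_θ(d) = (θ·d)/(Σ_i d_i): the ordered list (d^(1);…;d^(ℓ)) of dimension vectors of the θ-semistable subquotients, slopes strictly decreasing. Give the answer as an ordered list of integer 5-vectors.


Barcode: M ≅ I[1,5], I[2,2]^2, I[2,3], I[5,5]. HN layers by μ_θ (5 steps, strictly decreasing):
  μ^(1)=43; μ^(2)=13; μ^(3)=-9/2; μ^(4)=-27; μ^(5)=-37

((0, 0, 1, 0, 0); (0, 3, 0, 0, 0); (0, 1, 1, 1, 1); (0, 0, 0, 0, 1); (1, 0, 0, 0, 0))


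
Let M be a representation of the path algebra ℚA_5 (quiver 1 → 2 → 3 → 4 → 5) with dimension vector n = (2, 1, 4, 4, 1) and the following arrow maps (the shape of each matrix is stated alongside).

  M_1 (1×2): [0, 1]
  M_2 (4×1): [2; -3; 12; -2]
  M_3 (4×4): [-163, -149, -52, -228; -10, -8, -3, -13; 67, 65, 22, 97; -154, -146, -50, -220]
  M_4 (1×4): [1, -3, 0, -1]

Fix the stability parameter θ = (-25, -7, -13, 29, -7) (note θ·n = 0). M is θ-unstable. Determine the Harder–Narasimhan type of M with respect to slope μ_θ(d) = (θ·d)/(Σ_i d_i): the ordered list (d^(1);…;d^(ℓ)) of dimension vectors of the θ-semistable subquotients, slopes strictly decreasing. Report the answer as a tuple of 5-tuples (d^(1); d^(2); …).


Barcode: M ≅ I[1,1], I[1,5], I[3,3], I[3,4]^2, I[4,4]. HN layers by μ_θ (5 steps, strictly decreasing):
  μ^(1)=29; μ^(2)=11; μ^(3)=-10; μ^(4)=-13; μ^(5)=-25

((0, 0, 0, 3, 0); (0, 0, 0, 1, 1); (0, 1, 1, 0, 0); (0, 0, 3, 0, 0); (2, 0, 0, 0, 0))


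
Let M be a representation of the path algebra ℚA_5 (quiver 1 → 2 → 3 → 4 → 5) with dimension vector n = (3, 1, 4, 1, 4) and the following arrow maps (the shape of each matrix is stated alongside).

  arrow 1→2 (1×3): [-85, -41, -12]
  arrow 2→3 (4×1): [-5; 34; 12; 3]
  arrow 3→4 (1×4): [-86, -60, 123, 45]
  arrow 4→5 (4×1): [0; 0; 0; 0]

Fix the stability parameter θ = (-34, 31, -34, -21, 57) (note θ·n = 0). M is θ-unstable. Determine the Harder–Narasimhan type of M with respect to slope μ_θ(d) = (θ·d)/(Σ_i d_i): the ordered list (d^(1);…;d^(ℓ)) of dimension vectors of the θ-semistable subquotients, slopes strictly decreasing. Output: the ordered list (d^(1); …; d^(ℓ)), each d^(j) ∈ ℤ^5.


Via rank(M_{q-1}∘⋯∘M_p): M ≅ I[1,1]^2, I[1,4], I[3,3]^3, I[5,5]^4.
μ_θ-semistable layers: μ^(1)=57; μ^(2)=-8; μ^(3)=-34

((0, 0, 0, 0, 4); (0, 1, 1, 1, 0); (3, 0, 3, 0, 0))


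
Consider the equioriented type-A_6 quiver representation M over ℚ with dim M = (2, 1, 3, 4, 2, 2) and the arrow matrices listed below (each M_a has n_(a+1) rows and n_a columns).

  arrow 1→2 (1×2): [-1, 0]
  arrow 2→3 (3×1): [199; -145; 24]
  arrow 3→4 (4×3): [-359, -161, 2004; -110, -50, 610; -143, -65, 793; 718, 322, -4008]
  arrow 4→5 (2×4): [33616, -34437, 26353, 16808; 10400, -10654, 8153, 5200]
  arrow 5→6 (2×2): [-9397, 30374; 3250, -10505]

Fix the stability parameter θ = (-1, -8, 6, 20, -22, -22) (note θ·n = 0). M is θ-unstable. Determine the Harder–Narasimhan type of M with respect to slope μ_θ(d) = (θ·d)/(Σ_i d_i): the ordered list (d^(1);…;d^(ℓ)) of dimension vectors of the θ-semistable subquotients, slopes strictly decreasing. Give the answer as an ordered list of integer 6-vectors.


Barcode: M ≅ I[1,1], I[1,3], I[3,4], I[3,6], I[4,4], I[4,6]. HN layers by μ_θ (5 steps, strictly decreasing):
  μ^(1)=20; μ^(2)=6; μ^(3)=-1; μ^(4)=-9/2; μ^(5)=-8

((0, 0, 0, 2, 0, 0); (0, 0, 2, 0, 0, 0); (1, 0, 0, 0, 0, 0); (1, 1, 1, 1, 1, 1); (0, 0, 0, 1, 1, 1))


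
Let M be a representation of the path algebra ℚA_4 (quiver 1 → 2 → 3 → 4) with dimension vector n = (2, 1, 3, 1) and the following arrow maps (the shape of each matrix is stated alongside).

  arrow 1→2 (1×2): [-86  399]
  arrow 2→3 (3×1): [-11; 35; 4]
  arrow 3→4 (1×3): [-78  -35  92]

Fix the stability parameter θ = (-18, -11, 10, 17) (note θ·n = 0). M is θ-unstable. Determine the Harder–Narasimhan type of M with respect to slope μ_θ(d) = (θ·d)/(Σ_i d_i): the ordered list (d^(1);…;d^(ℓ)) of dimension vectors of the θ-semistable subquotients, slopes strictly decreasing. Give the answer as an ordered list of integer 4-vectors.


Barcode: M ≅ I[1,1], I[1,4], I[3,3]^2. HN layers by μ_θ (4 steps, strictly decreasing):
  μ^(1)=17; μ^(2)=10; μ^(3)=-11; μ^(4)=-18

((0, 0, 0, 1); (0, 0, 3, 0); (0, 1, 0, 0); (2, 0, 0, 0))


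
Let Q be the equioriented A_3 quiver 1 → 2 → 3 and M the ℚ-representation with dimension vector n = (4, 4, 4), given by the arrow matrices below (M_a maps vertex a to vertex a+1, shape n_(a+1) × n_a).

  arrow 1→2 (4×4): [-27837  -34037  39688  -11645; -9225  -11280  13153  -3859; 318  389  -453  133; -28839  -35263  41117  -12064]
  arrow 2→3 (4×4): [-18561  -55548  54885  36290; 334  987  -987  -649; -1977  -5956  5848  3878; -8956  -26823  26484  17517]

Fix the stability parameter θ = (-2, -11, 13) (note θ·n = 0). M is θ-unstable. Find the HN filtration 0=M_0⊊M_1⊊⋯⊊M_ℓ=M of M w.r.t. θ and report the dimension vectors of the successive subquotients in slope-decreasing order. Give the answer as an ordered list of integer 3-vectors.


Via rank(M_{q-1}∘⋯∘M_p): M ≅ I[1,2], I[1,3]^3, I[3,3].
μ_θ-semistable layers: μ^(1)=13; μ^(2)=-13/2

((0, 0, 4); (4, 4, 0))


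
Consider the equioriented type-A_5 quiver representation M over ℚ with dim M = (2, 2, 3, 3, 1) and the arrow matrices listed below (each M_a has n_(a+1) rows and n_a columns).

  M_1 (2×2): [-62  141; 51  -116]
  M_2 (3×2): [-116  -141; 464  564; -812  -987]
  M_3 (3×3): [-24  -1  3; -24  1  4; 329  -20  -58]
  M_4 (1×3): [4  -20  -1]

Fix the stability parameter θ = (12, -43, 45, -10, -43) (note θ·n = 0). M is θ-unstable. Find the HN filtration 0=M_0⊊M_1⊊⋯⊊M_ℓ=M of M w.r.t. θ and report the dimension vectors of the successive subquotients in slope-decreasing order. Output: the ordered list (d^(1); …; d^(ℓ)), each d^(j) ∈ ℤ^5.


Interval decomposition of M: I[1,2], I[1,5], I[3,4]^2.
HN type (ℓ=3): μ^(1)=35/2; μ^(2)=-8/3; μ^(3)=-31/2

((0, 0, 2, 2, 0); (0, 0, 1, 1, 1); (2, 2, 0, 0, 0))


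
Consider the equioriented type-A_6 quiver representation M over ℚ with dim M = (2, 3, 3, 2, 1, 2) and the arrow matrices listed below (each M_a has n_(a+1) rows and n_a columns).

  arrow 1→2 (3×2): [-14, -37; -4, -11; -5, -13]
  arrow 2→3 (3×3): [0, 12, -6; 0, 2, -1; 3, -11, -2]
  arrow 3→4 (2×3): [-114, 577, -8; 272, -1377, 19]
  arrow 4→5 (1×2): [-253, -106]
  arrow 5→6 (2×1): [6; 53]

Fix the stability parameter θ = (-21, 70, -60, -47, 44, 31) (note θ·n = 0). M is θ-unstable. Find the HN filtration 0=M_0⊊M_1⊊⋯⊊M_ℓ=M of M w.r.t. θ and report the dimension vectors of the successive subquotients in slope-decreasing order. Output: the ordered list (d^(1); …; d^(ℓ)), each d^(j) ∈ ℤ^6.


Via rank(M_{q-1}∘⋯∘M_p): M ≅ I[1,2], I[1,6], I[2,4], I[3,3], I[6,6].
μ_θ-semistable layers: μ^(1)=70; μ^(2)=75/2; μ^(3)=31; μ^(4)=-37/3; μ^(5)=-21; μ^(6)=-60

((0, 1, 0, 0, 0, 0); (0, 0, 0, 0, 1, 1); (0, 0, 0, 0, 0, 1); (0, 2, 2, 2, 0, 0); (2, 0, 0, 0, 0, 0); (0, 0, 1, 0, 0, 0))


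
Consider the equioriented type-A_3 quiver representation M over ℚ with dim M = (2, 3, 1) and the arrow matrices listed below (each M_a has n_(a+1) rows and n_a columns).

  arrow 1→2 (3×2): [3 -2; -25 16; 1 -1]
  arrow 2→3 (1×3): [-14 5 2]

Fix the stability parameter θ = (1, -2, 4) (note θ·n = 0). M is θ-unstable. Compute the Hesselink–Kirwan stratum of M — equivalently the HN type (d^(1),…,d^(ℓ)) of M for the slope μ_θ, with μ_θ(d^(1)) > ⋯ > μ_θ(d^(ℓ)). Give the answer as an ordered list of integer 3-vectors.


Via rank(M_{q-1}∘⋯∘M_p): M ≅ I[1,2], I[1,3], I[2,2].
μ_θ-semistable layers: μ^(1)=4; μ^(2)=-1/2; μ^(3)=-2

((0, 0, 1); (2, 2, 0); (0, 1, 0))


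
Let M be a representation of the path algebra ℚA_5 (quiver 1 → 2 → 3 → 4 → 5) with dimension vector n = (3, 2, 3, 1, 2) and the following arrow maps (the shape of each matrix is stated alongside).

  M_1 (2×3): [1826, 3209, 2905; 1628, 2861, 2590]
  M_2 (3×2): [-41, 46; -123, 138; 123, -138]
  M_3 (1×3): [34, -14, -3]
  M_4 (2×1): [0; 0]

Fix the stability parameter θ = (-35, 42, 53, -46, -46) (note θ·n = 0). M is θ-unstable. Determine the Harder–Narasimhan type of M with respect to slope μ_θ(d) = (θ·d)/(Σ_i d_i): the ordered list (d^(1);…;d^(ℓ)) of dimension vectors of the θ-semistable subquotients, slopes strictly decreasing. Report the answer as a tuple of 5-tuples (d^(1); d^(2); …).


Via rank(M_{q-1}∘⋯∘M_p): M ≅ I[1,1], I[1,2], I[1,4], I[3,3]^2, I[5,5]^2.
μ_θ-semistable layers: μ^(1)=53; μ^(2)=42; μ^(3)=49/3; μ^(4)=-35; μ^(5)=-46

((0, 0, 2, 0, 0); (0, 1, 0, 0, 0); (0, 1, 1, 1, 0); (3, 0, 0, 0, 0); (0, 0, 0, 0, 2))


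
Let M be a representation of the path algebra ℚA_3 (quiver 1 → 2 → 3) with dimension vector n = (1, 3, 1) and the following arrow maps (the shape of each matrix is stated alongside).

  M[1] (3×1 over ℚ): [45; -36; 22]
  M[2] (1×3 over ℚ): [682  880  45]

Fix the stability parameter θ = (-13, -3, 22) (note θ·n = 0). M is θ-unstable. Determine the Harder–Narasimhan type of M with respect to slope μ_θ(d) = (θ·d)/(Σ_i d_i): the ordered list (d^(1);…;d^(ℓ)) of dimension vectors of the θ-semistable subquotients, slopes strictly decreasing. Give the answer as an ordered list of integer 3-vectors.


Via rank(M_{q-1}∘⋯∘M_p): M ≅ I[1,2], I[2,2], I[2,3].
μ_θ-semistable layers: μ^(1)=22; μ^(2)=-3; μ^(3)=-13

((0, 0, 1); (0, 3, 0); (1, 0, 0))


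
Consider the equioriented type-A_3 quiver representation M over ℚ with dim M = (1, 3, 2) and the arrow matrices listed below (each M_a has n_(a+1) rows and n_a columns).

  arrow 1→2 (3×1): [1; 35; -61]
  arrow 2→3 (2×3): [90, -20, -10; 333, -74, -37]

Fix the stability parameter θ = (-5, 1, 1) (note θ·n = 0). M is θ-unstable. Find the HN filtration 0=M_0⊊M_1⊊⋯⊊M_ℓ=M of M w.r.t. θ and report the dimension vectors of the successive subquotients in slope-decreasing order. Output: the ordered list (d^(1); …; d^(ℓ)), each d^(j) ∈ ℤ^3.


Via rank(M_{q-1}∘⋯∘M_p): M ≅ I[1,2], I[2,2], I[2,3], I[3,3].
μ_θ-semistable layers: μ^(1)=1; μ^(2)=-5

((0, 3, 2); (1, 0, 0))


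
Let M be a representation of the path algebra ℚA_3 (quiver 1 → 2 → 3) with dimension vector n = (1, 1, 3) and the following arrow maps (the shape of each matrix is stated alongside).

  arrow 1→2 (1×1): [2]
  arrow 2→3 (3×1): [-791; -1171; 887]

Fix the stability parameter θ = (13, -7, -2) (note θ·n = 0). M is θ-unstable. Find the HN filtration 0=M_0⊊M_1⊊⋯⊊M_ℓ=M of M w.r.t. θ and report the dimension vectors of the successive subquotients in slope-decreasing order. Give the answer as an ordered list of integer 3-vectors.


Interval decomposition of M: I[1,3], I[3,3]^2.
HN type (ℓ=2): μ^(1)=4/3; μ^(2)=-2

((1, 1, 1); (0, 0, 2))


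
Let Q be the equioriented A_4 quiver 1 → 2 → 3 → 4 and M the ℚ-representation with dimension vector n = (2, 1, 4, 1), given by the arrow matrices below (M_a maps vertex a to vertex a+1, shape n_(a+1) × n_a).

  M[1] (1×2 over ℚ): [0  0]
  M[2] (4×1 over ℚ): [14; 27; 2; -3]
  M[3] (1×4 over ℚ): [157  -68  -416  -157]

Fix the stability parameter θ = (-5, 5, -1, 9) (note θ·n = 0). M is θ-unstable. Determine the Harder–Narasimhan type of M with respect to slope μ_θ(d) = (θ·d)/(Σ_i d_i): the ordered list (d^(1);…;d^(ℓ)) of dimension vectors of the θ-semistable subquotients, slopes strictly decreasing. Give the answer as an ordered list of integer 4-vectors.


Barcode: M ≅ I[1,1]^2, I[2,4], I[3,3]^3. HN layers by μ_θ (4 steps, strictly decreasing):
  μ^(1)=9; μ^(2)=2; μ^(3)=-1; μ^(4)=-5

((0, 0, 0, 1); (0, 1, 1, 0); (0, 0, 3, 0); (2, 0, 0, 0))


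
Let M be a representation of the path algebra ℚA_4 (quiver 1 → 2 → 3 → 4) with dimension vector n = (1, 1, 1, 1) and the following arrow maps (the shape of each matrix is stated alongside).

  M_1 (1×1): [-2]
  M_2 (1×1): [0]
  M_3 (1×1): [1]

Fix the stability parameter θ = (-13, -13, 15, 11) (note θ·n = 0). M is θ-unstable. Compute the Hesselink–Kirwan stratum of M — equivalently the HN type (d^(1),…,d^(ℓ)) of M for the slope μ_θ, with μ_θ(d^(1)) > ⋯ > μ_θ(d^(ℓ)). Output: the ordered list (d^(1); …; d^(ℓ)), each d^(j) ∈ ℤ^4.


Interval decomposition of M: I[1,2], I[3,4].
HN type (ℓ=2): μ^(1)=13; μ^(2)=-13

((0, 0, 1, 1); (1, 1, 0, 0))


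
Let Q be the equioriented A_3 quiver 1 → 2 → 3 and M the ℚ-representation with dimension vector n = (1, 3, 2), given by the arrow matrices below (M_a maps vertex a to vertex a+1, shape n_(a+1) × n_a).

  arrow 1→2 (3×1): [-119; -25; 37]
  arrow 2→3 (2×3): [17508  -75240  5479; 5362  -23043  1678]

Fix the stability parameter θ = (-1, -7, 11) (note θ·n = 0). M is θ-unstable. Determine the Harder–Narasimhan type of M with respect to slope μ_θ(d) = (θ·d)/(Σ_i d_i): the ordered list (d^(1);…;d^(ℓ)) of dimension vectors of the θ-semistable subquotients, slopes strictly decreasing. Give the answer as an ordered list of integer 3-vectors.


Via rank(M_{q-1}∘⋯∘M_p): M ≅ I[1,3], I[2,2], I[2,3].
μ_θ-semistable layers: μ^(1)=11; μ^(2)=-4; μ^(3)=-7

((0, 0, 2); (1, 1, 0); (0, 2, 0))


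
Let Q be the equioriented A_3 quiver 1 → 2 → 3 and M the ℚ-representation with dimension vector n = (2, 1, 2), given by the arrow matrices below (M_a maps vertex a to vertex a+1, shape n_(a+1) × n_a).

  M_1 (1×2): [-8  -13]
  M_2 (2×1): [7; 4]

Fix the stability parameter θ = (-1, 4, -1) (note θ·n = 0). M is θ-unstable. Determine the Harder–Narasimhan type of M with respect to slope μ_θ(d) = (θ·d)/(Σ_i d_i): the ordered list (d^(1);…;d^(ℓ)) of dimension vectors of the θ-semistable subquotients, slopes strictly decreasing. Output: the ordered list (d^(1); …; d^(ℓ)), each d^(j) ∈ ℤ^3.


Interval decomposition of M: I[1,1], I[1,3], I[3,3].
HN type (ℓ=2): μ^(1)=3/2; μ^(2)=-1

((0, 1, 1); (2, 0, 1))


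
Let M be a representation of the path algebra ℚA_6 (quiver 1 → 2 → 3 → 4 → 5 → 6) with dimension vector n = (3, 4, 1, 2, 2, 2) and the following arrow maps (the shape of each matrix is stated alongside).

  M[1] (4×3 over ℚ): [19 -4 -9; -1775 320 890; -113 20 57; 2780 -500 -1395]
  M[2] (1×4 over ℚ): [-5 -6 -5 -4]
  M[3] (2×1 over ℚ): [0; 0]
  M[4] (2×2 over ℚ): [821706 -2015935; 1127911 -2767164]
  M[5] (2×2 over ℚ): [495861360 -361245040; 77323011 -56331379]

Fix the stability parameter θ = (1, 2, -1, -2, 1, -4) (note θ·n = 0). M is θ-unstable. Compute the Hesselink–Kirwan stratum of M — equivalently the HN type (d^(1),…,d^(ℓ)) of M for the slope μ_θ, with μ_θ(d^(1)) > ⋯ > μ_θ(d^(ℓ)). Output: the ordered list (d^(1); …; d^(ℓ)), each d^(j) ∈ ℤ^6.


Interval decomposition of M: I[1,1], I[1,2]^2, I[2,2], I[2,3], I[4,5], I[4,6], I[6,6].
HN type (ℓ=6): μ^(1)=2; μ^(2)=1; μ^(3)=1/2; μ^(4)=-3/2; μ^(5)=-2; μ^(6)=-4

((0, 3, 0, 0, 0, 0); (3, 0, 0, 0, 1, 0); (0, 1, 1, 0, 0, 0); (0, 0, 0, 0, 1, 1); (0, 0, 0, 2, 0, 0); (0, 0, 0, 0, 0, 1))


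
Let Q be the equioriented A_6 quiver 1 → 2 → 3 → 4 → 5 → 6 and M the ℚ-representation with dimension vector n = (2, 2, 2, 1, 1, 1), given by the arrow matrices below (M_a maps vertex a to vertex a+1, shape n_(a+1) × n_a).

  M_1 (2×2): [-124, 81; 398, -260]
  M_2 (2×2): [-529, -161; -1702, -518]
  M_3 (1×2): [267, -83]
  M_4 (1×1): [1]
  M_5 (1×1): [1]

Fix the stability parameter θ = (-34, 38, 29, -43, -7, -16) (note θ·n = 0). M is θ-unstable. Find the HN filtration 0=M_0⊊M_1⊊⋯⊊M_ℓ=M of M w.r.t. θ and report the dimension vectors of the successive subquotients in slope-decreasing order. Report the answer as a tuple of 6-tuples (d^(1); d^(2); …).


Barcode: M ≅ I[1,2], I[1,6], I[3,3]. HN layers by μ_θ (4 steps, strictly decreasing):
  μ^(1)=38; μ^(2)=29; μ^(3)=1/5; μ^(4)=-34

((0, 1, 0, 0, 0, 0); (0, 0, 1, 0, 0, 0); (0, 1, 1, 1, 1, 1); (2, 0, 0, 0, 0, 0))


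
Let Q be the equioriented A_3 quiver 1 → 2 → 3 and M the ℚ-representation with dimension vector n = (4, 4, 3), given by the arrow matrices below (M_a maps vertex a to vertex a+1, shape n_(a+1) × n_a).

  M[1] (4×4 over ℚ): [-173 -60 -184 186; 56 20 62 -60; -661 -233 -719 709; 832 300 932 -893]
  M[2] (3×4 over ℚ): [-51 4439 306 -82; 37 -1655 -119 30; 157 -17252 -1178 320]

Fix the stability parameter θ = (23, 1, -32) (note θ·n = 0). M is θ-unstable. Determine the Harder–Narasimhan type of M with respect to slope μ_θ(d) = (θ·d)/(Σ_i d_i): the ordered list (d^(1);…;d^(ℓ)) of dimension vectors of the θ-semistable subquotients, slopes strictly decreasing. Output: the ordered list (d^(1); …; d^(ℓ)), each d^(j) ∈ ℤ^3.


Via rank(M_{q-1}∘⋯∘M_p): M ≅ I[1,2], I[1,3]^3.
μ_θ-semistable layers: μ^(1)=12; μ^(2)=-8/3

((1, 1, 0); (3, 3, 3))


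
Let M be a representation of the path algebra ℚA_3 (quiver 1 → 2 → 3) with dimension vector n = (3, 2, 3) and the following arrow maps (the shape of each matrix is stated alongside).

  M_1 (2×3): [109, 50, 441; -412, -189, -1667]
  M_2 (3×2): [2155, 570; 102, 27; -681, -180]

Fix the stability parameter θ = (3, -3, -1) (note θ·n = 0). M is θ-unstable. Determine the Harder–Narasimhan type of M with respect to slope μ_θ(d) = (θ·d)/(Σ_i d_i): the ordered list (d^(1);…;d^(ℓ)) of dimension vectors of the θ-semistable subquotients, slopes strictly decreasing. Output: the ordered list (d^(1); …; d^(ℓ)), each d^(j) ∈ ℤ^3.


Via rank(M_{q-1}∘⋯∘M_p): M ≅ I[1,1], I[1,3]^2, I[3,3].
μ_θ-semistable layers: μ^(1)=3; μ^(2)=-1/3; μ^(3)=-1

((1, 0, 0); (2, 2, 2); (0, 0, 1))


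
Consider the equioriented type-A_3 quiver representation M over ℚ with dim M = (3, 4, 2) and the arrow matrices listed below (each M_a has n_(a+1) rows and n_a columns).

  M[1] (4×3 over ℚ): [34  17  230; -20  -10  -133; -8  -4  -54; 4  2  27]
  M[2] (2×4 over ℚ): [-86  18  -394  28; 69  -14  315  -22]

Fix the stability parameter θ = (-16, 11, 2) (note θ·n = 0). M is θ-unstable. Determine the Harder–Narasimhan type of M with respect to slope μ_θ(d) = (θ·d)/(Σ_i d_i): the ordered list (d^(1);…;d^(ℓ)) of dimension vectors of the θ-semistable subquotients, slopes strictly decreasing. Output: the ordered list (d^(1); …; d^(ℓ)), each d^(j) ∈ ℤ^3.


Via rank(M_{q-1}∘⋯∘M_p): M ≅ I[1,1], I[1,3]^2, I[2,2]^2.
μ_θ-semistable layers: μ^(1)=11; μ^(2)=13/2; μ^(3)=-16

((0, 2, 0); (0, 2, 2); (3, 0, 0))


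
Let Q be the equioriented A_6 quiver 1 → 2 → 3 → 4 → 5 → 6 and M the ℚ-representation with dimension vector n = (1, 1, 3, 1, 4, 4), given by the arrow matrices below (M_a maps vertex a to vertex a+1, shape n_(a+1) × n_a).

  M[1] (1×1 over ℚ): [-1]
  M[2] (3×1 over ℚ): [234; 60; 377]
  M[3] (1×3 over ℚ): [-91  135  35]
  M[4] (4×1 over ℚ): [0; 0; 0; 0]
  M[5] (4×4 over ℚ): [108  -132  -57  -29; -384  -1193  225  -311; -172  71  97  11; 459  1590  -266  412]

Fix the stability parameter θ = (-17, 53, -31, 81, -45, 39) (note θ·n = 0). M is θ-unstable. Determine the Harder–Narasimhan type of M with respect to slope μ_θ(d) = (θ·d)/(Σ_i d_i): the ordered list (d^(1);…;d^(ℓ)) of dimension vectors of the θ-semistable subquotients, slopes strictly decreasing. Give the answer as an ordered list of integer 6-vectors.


Interval decomposition of M: I[1,4], I[3,3]^2, I[5,6]^4.
HN type (ℓ=6): μ^(1)=81; μ^(2)=39; μ^(3)=11; μ^(4)=-17; μ^(5)=-31; μ^(6)=-45

((0, 0, 0, 1, 0, 0); (0, 0, 0, 0, 0, 4); (0, 1, 1, 0, 0, 0); (1, 0, 0, 0, 0, 0); (0, 0, 2, 0, 0, 0); (0, 0, 0, 0, 4, 0))


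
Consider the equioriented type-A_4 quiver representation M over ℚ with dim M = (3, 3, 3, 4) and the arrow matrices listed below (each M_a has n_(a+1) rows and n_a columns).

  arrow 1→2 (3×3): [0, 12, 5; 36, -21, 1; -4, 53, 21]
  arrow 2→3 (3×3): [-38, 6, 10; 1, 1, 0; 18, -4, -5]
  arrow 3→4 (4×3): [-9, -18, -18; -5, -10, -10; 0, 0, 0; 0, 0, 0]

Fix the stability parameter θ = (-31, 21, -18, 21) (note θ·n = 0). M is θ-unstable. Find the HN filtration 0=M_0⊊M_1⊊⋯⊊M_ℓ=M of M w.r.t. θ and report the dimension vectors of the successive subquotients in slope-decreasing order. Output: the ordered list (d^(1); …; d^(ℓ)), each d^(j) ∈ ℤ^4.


Via rank(M_{q-1}∘⋯∘M_p): M ≅ I[1,1], I[1,3]^2, I[2,2], I[3,4], I[4,4]^3.
μ_θ-semistable layers: μ^(1)=21; μ^(2)=3/2; μ^(3)=-18; μ^(4)=-31

((0, 1, 0, 4); (0, 2, 2, 0); (0, 0, 1, 0); (3, 0, 0, 0))


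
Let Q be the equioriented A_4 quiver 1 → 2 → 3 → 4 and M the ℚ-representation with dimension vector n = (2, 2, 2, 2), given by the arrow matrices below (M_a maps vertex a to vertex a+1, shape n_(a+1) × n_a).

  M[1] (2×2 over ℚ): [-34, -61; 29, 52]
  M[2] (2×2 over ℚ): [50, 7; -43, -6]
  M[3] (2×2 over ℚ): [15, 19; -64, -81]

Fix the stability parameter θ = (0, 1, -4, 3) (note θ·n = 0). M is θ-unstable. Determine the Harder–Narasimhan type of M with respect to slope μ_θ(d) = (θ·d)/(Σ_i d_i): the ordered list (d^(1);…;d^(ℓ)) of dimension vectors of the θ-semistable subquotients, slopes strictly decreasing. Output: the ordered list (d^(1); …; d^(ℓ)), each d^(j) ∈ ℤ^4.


Via rank(M_{q-1}∘⋯∘M_p): M ≅ I[1,4]^2.
μ_θ-semistable layers: μ^(1)=3; μ^(2)=-1

((0, 0, 0, 2); (2, 2, 2, 0))


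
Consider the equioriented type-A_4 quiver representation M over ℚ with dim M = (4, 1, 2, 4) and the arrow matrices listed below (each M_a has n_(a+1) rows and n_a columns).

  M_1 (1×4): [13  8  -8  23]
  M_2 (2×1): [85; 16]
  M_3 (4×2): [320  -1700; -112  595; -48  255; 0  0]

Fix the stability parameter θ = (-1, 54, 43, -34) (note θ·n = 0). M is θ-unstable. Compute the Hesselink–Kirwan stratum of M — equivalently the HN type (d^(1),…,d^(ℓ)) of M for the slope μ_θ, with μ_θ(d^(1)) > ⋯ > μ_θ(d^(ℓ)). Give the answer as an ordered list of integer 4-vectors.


Via rank(M_{q-1}∘⋯∘M_p): M ≅ I[1,1]^3, I[1,3], I[3,4], I[4,4]^3.
μ_θ-semistable layers: μ^(1)=97/2; μ^(2)=9/2; μ^(3)=-1; μ^(4)=-34

((0, 1, 1, 0); (0, 0, 1, 1); (4, 0, 0, 0); (0, 0, 0, 3))


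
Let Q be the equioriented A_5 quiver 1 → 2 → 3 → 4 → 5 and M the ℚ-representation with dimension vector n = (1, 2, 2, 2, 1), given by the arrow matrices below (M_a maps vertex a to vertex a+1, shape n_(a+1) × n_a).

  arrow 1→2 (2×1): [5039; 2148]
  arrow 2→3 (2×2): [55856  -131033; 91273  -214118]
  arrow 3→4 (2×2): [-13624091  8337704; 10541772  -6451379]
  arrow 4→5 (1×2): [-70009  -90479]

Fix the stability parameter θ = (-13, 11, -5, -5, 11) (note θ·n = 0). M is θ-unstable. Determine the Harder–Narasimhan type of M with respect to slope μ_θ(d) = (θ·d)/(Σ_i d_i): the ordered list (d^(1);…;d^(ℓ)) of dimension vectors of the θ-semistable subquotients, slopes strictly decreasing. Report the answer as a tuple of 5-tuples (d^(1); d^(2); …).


Via rank(M_{q-1}∘⋯∘M_p): M ≅ I[1,5], I[2,4].
μ_θ-semistable layers: μ^(1)=11; μ^(2)=1/3; μ^(3)=-13

((0, 0, 0, 0, 1); (0, 2, 2, 2, 0); (1, 0, 0, 0, 0))


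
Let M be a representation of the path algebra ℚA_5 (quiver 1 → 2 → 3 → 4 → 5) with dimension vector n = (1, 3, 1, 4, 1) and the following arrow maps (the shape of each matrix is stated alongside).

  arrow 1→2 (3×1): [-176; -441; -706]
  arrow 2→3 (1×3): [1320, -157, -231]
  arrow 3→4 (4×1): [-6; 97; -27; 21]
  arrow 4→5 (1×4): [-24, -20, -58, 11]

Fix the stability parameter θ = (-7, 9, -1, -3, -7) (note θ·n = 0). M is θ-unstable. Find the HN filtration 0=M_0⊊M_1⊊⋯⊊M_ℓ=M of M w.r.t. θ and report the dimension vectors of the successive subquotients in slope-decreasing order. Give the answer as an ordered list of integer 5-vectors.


Barcode: M ≅ I[1,5], I[2,2]^2, I[4,4]^3. HN layers by μ_θ (4 steps, strictly decreasing):
  μ^(1)=9; μ^(2)=-1/2; μ^(3)=-3; μ^(4)=-7

((0, 2, 0, 0, 0); (0, 1, 1, 1, 1); (0, 0, 0, 3, 0); (1, 0, 0, 0, 0))


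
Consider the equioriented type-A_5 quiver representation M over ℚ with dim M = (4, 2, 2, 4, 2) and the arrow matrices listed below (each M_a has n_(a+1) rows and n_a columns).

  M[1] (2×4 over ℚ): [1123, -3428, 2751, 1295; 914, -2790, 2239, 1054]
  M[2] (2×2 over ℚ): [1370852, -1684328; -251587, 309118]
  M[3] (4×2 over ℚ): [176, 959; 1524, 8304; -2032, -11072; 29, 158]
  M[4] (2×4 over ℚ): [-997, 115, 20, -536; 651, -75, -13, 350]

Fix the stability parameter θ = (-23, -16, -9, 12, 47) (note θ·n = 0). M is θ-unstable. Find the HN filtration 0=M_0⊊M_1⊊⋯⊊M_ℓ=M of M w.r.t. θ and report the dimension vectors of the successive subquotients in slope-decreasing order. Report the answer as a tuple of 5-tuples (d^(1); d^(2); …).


Via rank(M_{q-1}∘⋯∘M_p): M ≅ I[1,1]^2, I[1,2], I[1,5], I[3,5], I[4,4]^2.
μ_θ-semistable layers: μ^(1)=47; μ^(2)=12; μ^(3)=-9; μ^(4)=-16; μ^(5)=-23

((0, 0, 0, 0, 2); (0, 0, 0, 4, 0); (0, 0, 2, 0, 0); (0, 2, 0, 0, 0); (4, 0, 0, 0, 0))


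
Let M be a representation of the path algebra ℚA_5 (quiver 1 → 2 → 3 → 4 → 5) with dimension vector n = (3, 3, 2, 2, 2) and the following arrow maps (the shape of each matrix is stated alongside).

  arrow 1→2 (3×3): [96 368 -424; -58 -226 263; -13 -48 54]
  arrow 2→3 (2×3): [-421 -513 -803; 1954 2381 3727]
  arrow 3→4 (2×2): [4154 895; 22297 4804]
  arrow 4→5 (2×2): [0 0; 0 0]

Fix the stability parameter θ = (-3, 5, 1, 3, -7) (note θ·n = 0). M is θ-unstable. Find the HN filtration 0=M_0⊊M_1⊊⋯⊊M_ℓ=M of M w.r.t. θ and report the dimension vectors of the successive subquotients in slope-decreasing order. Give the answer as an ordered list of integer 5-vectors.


Barcode: M ≅ I[1,1], I[1,2], I[1,4], I[2,4], I[5,5]^2. HN layers by μ_θ (4 steps, strictly decreasing):
  μ^(1)=5; μ^(2)=3; μ^(3)=-3; μ^(4)=-7

((0, 1, 0, 0, 0); (0, 2, 2, 2, 0); (3, 0, 0, 0, 0); (0, 0, 0, 0, 2))


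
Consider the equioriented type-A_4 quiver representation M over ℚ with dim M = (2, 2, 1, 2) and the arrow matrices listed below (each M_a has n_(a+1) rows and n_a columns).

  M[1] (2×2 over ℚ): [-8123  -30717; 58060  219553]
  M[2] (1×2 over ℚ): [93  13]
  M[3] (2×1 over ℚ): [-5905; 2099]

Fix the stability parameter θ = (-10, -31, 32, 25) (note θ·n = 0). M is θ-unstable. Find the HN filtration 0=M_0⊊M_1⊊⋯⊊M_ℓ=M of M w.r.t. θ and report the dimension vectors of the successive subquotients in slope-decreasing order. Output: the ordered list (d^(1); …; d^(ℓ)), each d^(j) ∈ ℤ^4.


Barcode: M ≅ I[1,2], I[1,4], I[4,4]. HN layers by μ_θ (3 steps, strictly decreasing):
  μ^(1)=57/2; μ^(2)=25; μ^(3)=-41/2

((0, 0, 1, 1); (0, 0, 0, 1); (2, 2, 0, 0))
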